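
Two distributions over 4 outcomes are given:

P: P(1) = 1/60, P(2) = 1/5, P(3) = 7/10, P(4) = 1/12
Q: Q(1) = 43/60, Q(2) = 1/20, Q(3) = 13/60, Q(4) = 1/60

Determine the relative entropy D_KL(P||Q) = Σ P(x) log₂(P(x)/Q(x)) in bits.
1.6874 bits

D_KL(P||Q) = Σ P(x) log₂(P(x)/Q(x))

Computing term by term:
  P(1)·log₂(P(1)/Q(1)) = (1/60)·log₂((1/60)/(43/60)) = -0.09044
  P(2)·log₂(P(2)/Q(2)) = (1/5)·log₂((1/5)/(1/20)) = 0.40000
  P(3)·log₂(P(3)/Q(3)) = (7/10)·log₂((7/10)/(13/60)) = 1.18431
  P(4)·log₂(P(4)/Q(4)) = (1/12)·log₂((1/12)/(1/60)) = 0.19349

D_KL(P||Q) = -0.09044 + 0.40000 + 1.18431 + 0.19349 = 1.68736 ≈ 1.6874 bits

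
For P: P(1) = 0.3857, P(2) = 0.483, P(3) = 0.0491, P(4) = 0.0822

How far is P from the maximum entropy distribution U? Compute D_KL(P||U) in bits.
0.4530 bits

U(i) = 1/4 for all i

D_KL(P||U) = Σ P(x) log₂(P(x) / (1/4))
           = Σ P(x) log₂(P(x)) + log₂(4)
           = log₂(4) - H(P)

H(P) = -Σ P(x) log₂(P(x)):
  -P(1)·log₂(P(1)) = -(0.3857)·log₂(0.3857) = 0.53012
  -P(2)·log₂(P(2)) = -(0.483)·log₂(0.483) = 0.50710
  -P(3)·log₂(P(3)) = -(0.0491)·log₂(0.0491) = 0.21349
  -P(4)·log₂(P(4)) = -(0.0822)·log₂(0.0822) = 0.29631
H(P) = 0.53012 + 0.50710 + 0.21349 + 0.29631 = 1.54702 bits

log₂(4) = 2.00000 bits

D_KL(P||U) = 2.00000 - 1.54702 = 0.45298 ≈ 0.4530 bits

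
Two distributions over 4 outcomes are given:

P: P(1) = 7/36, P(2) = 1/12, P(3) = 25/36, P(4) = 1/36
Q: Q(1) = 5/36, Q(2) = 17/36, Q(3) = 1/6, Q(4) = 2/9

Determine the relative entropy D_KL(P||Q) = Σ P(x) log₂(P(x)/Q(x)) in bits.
1.2323 bits

D_KL(P||Q) = Σ P(x) log₂(P(x)/Q(x))

Computing term by term:
  P(1)·log₂(P(1)/Q(1)) = (7/36)·log₂((7/36)/(5/36)) = 0.09439
  P(2)·log₂(P(2)/Q(2)) = (1/12)·log₂((1/12)/(17/36)) = -0.20854
  P(3)·log₂(P(3)/Q(3)) = (25/36)·log₂((25/36)/(1/6)) = 1.42979
  P(4)·log₂(P(4)/Q(4)) = (1/36)·log₂((1/36)/(2/9)) = -0.08333

D_KL(P||Q) = 0.09439 - 0.20854 + 1.42979 - 0.08333 = 1.23231 ≈ 1.2323 bits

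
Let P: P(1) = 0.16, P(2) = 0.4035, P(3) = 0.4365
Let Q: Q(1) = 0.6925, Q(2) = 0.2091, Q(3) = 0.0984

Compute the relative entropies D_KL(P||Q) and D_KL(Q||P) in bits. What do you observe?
D_KL(P||Q) = 0.9826 bits, D_KL(Q||P) = 1.0540 bits. The two directions give different values (D_KL(Q||P) exceeds D_KL(P||Q) by 0.0714 bits): KL divergence is asymmetric.

D_KL(P||Q) = Σ P(x) log₂(P(x)/Q(x))

Computing term by term:
  P(1)·log₂(P(1)/Q(1)) = 0.16·log₂(0.16/0.6925) = -0.33820
  P(2)·log₂(P(2)/Q(2)) = 0.4035·log₂(0.4035/0.2091) = 0.38267
  P(3)·log₂(P(3)/Q(3)) = 0.4365·log₂(0.4365/0.0984) = 0.93815

D_KL(P||Q) = -0.33820 + 0.38267 + 0.93815 = 0.98262 ≈ 0.9826 bits

D_KL(Q||P) = Σ Q(x) log₂(Q(x)/P(x))

Computing term by term:
  Q(1)·log₂(Q(1)/P(1)) = 0.6925·log₂(0.6925/0.16) = 1.46377
  Q(2)·log₂(Q(2)/P(2)) = 0.2091·log₂(0.2091/0.4035) = -0.19831
  Q(3)·log₂(Q(3)/P(3)) = 0.0984·log₂(0.0984/0.4365) = -0.21149

D_KL(Q||P) = 1.46377 - 0.19831 - 0.21149 = 1.05397 ≈ 1.0540 bits

These are NOT equal (difference: 0.0714 bits). KL divergence is asymmetric: D_KL(P||Q) ≠ D_KL(Q||P) in general.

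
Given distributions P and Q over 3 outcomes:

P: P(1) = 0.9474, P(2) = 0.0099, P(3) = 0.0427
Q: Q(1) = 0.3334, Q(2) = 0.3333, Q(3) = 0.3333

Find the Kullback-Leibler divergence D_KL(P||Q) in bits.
1.2507 bits

D_KL(P||Q) = Σ P(x) log₂(P(x)/Q(x))

Computing term by term:
  P(1)·log₂(P(1)/Q(1)) = 0.9474·log₂(0.9474/0.3334) = 1.42747
  P(2)·log₂(P(2)/Q(2)) = 0.0099·log₂(0.0099/0.3333) = -0.05023
  P(3)·log₂(P(3)/Q(3)) = 0.0427·log₂(0.0427/0.3333) = -0.12658

D_KL(P||Q) = 1.42747 - 0.05023 - 0.12658 = 1.25066 ≈ 1.2507 bits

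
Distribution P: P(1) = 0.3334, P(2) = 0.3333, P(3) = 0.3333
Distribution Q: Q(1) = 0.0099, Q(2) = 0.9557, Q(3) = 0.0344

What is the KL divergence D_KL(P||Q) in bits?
2.2770 bits

D_KL(P||Q) = Σ P(x) log₂(P(x)/Q(x))

Computing term by term:
  P(1)·log₂(P(1)/Q(1)) = 0.3334·log₂(0.3334/0.0099) = 1.69157
  P(2)·log₂(P(2)/Q(2)) = 0.3333·log₂(0.3333/0.9557) = -0.50653
  P(3)·log₂(P(3)/Q(3)) = 0.3333·log₂(0.3333/0.0344) = 1.09200

D_KL(P||Q) = 1.69157 - 0.50653 + 1.09200 = 2.27704 ≈ 2.2770 bits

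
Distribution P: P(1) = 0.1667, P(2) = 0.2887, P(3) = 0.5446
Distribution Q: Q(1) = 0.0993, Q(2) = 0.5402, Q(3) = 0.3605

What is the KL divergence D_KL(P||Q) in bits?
0.1878 bits

D_KL(P||Q) = Σ P(x) log₂(P(x)/Q(x))

Computing term by term:
  P(1)·log₂(P(1)/Q(1)) = 0.1667·log₂(0.1667/0.0993) = 0.12459
  P(2)·log₂(P(2)/Q(2)) = 0.2887·log₂(0.2887/0.5402) = -0.26096
  P(3)·log₂(P(3)/Q(3)) = 0.5446·log₂(0.5446/0.3605) = 0.32414

D_KL(P||Q) = 0.12459 - 0.26096 + 0.32414 = 0.18777 ≈ 0.1878 bits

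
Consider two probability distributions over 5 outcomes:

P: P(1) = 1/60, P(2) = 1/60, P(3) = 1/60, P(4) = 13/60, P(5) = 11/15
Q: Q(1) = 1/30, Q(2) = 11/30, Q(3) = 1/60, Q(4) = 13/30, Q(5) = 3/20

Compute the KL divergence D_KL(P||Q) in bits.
1.3713 bits

D_KL(P||Q) = Σ P(x) log₂(P(x)/Q(x))

Computing term by term:
  P(1)·log₂(P(1)/Q(1)) = (1/60)·log₂((1/60)/(1/30)) = -0.01667
  P(2)·log₂(P(2)/Q(2)) = (1/60)·log₂((1/60)/(11/30)) = -0.07432
  P(3)·log₂(P(3)/Q(3)) = (1/60)·log₂((1/60)/(1/60)) = 0.00000
  P(4)·log₂(P(4)/Q(4)) = (13/60)·log₂((13/60)/(13/30)) = -0.21667
  P(5)·log₂(P(5)/Q(5)) = (11/15)·log₂((11/15)/(3/20)) = 1.67897

D_KL(P||Q) = -0.01667 - 0.07432 + 0.00000 - 0.21667 + 1.67897 = 1.37131 ≈ 1.3713 bits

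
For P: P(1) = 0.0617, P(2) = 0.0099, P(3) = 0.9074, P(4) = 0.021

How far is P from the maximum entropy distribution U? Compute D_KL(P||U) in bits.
1.4419 bits

U(i) = 1/4 for all i

D_KL(P||U) = Σ P(x) log₂(P(x) / (1/4))
           = Σ P(x) log₂(P(x)) + log₂(4)
           = log₂(4) - H(P)

H(P) = -Σ P(x) log₂(P(x)):
  -P(1)·log₂(P(1)) = -(0.0617)·log₂(0.0617) = 0.24795
  -P(2)·log₂(P(2)) = -(0.0099)·log₂(0.0099) = 0.06592
  -P(3)·log₂(P(3)) = -(0.9074)·log₂(0.9074) = 0.12721
  -P(4)·log₂(P(4)) = -(0.021)·log₂(0.021) = 0.11704
H(P) = 0.24795 + 0.06592 + 0.12721 + 0.11704 = 0.55812 bits

log₂(4) = 2.00000 bits

D_KL(P||U) = 2.00000 - 0.55812 = 1.44188 ≈ 1.4419 bits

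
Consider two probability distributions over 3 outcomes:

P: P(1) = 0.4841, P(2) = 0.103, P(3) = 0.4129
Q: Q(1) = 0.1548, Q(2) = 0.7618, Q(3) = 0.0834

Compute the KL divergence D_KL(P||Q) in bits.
1.4518 bits

D_KL(P||Q) = Σ P(x) log₂(P(x)/Q(x))

Computing term by term:
  P(1)·log₂(P(1)/Q(1)) = 0.4841·log₂(0.4841/0.1548) = 0.79630
  P(2)·log₂(P(2)/Q(2)) = 0.103·log₂(0.103/0.7618) = -0.29734
  P(3)·log₂(P(3)/Q(3)) = 0.4129·log₂(0.4129/0.0834) = 0.95284

D_KL(P||Q) = 0.79630 - 0.29734 + 0.95284 = 1.45180 ≈ 1.4518 bits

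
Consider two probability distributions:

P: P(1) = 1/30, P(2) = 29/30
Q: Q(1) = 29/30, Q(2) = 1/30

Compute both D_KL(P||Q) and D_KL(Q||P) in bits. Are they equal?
D_KL(P||Q) = 4.5341 bits, D_KL(Q||P) = 4.5341 bits. Yes, in this case they are equal (although KL divergence is not symmetric in general).

D_KL(P||Q) = Σ P(x) log₂(P(x)/Q(x))

Computing term by term:
  P(1)·log₂(P(1)/Q(1)) = (1/30)·log₂((1/30)/(29/30)) = -0.16193
  P(2)·log₂(P(2)/Q(2)) = (29/30)·log₂((29/30)/(1/30)) = 4.69605

D_KL(P||Q) = -0.16193 + 4.69605 = 4.53412 ≈ 4.5341 bits

D_KL(Q||P) = Σ Q(x) log₂(Q(x)/P(x))

Computing term by term:
  Q(1)·log₂(Q(1)/P(1)) = (29/30)·log₂((29/30)/(1/30)) = 4.69605
  Q(2)·log₂(Q(2)/P(2)) = (1/30)·log₂((1/30)/(29/30)) = -0.16193

D_KL(Q||P) = 4.69605 - 0.16193 = 4.53412 ≈ 4.5341 bits

These ARE equal here. Q is P with outcomes relabeled (Q(1) = P(2), Q(2) = P(1)) by a relabeling that is its own inverse, so the two sums contain exactly the same terms in a different order. This is a special case — KL divergence is not symmetric in general: D_KL(P||Q) ≠ D_KL(Q||P) for most P, Q.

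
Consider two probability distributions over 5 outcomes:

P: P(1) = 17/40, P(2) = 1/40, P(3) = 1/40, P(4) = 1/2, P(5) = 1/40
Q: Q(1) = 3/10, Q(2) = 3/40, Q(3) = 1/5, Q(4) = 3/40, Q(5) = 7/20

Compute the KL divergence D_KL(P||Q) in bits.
1.3722 bits

D_KL(P||Q) = Σ P(x) log₂(P(x)/Q(x))

Computing term by term:
  P(1)·log₂(P(1)/Q(1)) = (17/40)·log₂((17/40)/(3/10)) = 0.21356
  P(2)·log₂(P(2)/Q(2)) = (1/40)·log₂((1/40)/(3/40)) = -0.03962
  P(3)·log₂(P(3)/Q(3)) = (1/40)·log₂((1/40)/(1/5)) = -0.07500
  P(4)·log₂(P(4)/Q(4)) = (1/2)·log₂((1/2)/(3/40)) = 1.36848
  P(5)·log₂(P(5)/Q(5)) = (1/40)·log₂((1/40)/(7/20)) = -0.09518

D_KL(P||Q) = 0.21356 - 0.03962 - 0.07500 + 1.36848 - 0.09518 = 1.37224 ≈ 1.3722 bits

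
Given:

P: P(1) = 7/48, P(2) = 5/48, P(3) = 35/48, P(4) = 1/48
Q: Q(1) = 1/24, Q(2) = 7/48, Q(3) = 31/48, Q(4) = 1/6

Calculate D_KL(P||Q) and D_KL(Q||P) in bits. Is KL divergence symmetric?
D_KL(P||Q) = 0.2782 bits, D_KL(Q||P) = 0.3824 bits. No, KL divergence is not symmetric.

D_KL(P||Q) = Σ P(x) log₂(P(x)/Q(x))

Computing term by term:
  P(1)·log₂(P(1)/Q(1)) = (7/48)·log₂((7/48)/(1/24)) = 0.26357
  P(2)·log₂(P(2)/Q(2)) = (5/48)·log₂((5/48)/(7/48)) = -0.05057
  P(3)·log₂(P(3)/Q(3)) = (35/48)·log₂((35/48)/(31/48)) = 0.12767
  P(4)·log₂(P(4)/Q(4)) = (1/48)·log₂((1/48)/(1/6)) = -0.06250

D_KL(P||Q) = 0.26357 - 0.05057 + 0.12767 - 0.06250 = 0.27817 ≈ 0.2782 bits

D_KL(Q||P) = Σ Q(x) log₂(Q(x)/P(x))

Computing term by term:
  Q(1)·log₂(Q(1)/P(1)) = (1/24)·log₂((1/24)/(7/48)) = -0.07531
  Q(2)·log₂(Q(2)/P(2)) = (7/48)·log₂((7/48)/(5/48)) = 0.07079
  Q(3)·log₂(Q(3)/P(3)) = (31/48)·log₂((31/48)/(35/48)) = -0.11308
  Q(4)·log₂(Q(4)/P(4)) = (1/6)·log₂((1/6)/(1/48)) = 0.50000

D_KL(Q||P) = -0.07531 + 0.07079 - 0.11308 + 0.50000 = 0.38240 ≈ 0.3824 bits

These are NOT equal (difference: 0.1042 bits). KL divergence is asymmetric: D_KL(P||Q) ≠ D_KL(Q||P) in general.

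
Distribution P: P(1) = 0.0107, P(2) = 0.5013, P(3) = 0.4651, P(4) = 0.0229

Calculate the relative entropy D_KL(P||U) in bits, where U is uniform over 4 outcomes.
0.7921 bits

U(i) = 1/4 for all i

D_KL(P||U) = Σ P(x) log₂(P(x) / (1/4))
           = Σ P(x) log₂(P(x)) + log₂(4)
           = log₂(4) - H(P)

H(P) = -Σ P(x) log₂(P(x)):
  -P(1)·log₂(P(1)) = -(0.0107)·log₂(0.0107) = 0.07004
  -P(2)·log₂(P(2)) = -(0.5013)·log₂(0.5013) = 0.49942
  -P(3)·log₂(P(3)) = -(0.4651)·log₂(0.4651) = 0.51365
  -P(4)·log₂(P(4)) = -(0.0229)·log₂(0.0229) = 0.12477
H(P) = 0.07004 + 0.49942 + 0.51365 + 0.12477 = 1.20788 bits

log₂(4) = 2.00000 bits

D_KL(P||U) = 2.00000 - 1.20788 = 0.79212 ≈ 0.7921 bits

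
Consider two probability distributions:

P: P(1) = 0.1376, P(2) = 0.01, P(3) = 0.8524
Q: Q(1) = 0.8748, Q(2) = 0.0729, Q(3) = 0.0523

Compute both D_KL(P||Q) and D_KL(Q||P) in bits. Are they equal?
D_KL(P||Q) = 3.0365 bits, D_KL(Q||P) = 2.3327 bits. No, they are not equal.

D_KL(P||Q) = Σ P(x) log₂(P(x)/Q(x))

Computing term by term:
  P(1)·log₂(P(1)/Q(1)) = 0.1376·log₂(0.1376/0.8748) = -0.36718
  P(2)·log₂(P(2)/Q(2)) = 0.01·log₂(0.01/0.0729) = -0.02866
  P(3)·log₂(P(3)/Q(3)) = 0.8524·log₂(0.8524/0.0523) = 3.43231

D_KL(P||Q) = -0.36718 - 0.02866 + 3.43231 = 3.03647 ≈ 3.0365 bits

D_KL(Q||P) = Σ Q(x) log₂(Q(x)/P(x))

Computing term by term:
  Q(1)·log₂(Q(1)/P(1)) = 0.8748·log₂(0.8748/0.1376) = 2.33438
  Q(2)·log₂(Q(2)/P(2)) = 0.0729·log₂(0.0729/0.01) = 0.20893
  Q(3)·log₂(Q(3)/P(3)) = 0.0523·log₂(0.0523/0.8524) = -0.21059

D_KL(Q||P) = 2.33438 + 0.20893 - 0.21059 = 2.33272 ≈ 2.3327 bits

These are NOT equal (difference: 0.7038 bits). KL divergence is asymmetric: D_KL(P||Q) ≠ D_KL(Q||P) in general.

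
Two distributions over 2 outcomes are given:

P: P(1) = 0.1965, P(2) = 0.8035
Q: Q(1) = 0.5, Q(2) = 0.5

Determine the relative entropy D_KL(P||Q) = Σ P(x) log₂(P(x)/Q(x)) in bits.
0.2851 bits

D_KL(P||Q) = Σ P(x) log₂(P(x)/Q(x))

Computing term by term:
  P(1)·log₂(P(1)/Q(1)) = 0.1965·log₂(0.1965/0.5) = -0.26476
  P(2)·log₂(P(2)/Q(2)) = 0.8035·log₂(0.8035/0.5) = 0.54989

D_KL(P||Q) = -0.26476 + 0.54989 = 0.28513 ≈ 0.2851 bits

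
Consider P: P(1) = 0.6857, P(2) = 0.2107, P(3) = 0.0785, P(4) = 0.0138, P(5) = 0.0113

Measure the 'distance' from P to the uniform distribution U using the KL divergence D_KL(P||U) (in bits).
1.0287 bits

U(i) = 1/5 for all i

D_KL(P||U) = Σ P(x) log₂(P(x) / (1/5))
           = Σ P(x) log₂(P(x)) + log₂(5)
           = log₂(5) - H(P)

H(P) = -Σ P(x) log₂(P(x)):
  -P(1)·log₂(P(1)) = -(0.6857)·log₂(0.6857) = 0.37326
  -P(2)·log₂(P(2)) = -(0.2107)·log₂(0.2107) = 0.47339
  -P(3)·log₂(P(3)) = -(0.0785)·log₂(0.0785) = 0.28819
  -P(4)·log₂(P(4)) = -(0.0138)·log₂(0.0138) = 0.08527
  -P(5)·log₂(P(5)) = -(0.0113)·log₂(0.0113) = 0.07308
H(P) = 0.37326 + 0.47339 + 0.28819 + 0.08527 + 0.07308 = 1.29319 bits

log₂(5) = 2.32193 bits

D_KL(P||U) = 2.32193 - 1.29319 = 1.02874 ≈ 1.0287 bits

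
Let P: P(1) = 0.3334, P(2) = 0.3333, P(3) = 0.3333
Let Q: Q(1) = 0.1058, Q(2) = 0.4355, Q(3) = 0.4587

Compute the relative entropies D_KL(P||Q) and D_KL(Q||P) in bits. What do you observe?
D_KL(P||Q) = 0.2699 bits, D_KL(Q||P) = 0.2042 bits. The two directions give different values (D_KL(P||Q) exceeds D_KL(Q||P) by 0.0657 bits): KL divergence is asymmetric.

D_KL(P||Q) = Σ P(x) log₂(P(x)/Q(x))

Computing term by term:
  P(1)·log₂(P(1)/Q(1)) = 0.3334·log₂(0.3334/0.1058) = 0.55208
  P(2)·log₂(P(2)/Q(2)) = 0.3333·log₂(0.3333/0.4355) = -0.12860
  P(3)·log₂(P(3)/Q(3)) = 0.3333·log₂(0.3333/0.4587) = -0.15356

D_KL(P||Q) = 0.55208 - 0.12860 - 0.15356 = 0.26992 ≈ 0.2699 bits

D_KL(Q||P) = Σ Q(x) log₂(Q(x)/P(x))

Computing term by term:
  Q(1)·log₂(Q(1)/P(1)) = 0.1058·log₂(0.1058/0.3334) = -0.17520
  Q(2)·log₂(Q(2)/P(2)) = 0.4355·log₂(0.4355/0.3333) = 0.16804
  Q(3)·log₂(Q(3)/P(3)) = 0.4587·log₂(0.4587/0.3333) = 0.21134

D_KL(Q||P) = -0.17520 + 0.16804 + 0.21134 = 0.20418 ≈ 0.2042 bits

These are NOT equal (difference: 0.0657 bits). KL divergence is asymmetric: D_KL(P||Q) ≠ D_KL(Q||P) in general.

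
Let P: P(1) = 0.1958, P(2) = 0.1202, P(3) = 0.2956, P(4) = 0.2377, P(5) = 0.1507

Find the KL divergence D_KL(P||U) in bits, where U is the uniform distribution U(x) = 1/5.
0.0700 bits

U(i) = 1/5 for all i

D_KL(P||U) = Σ P(x) log₂(P(x) / (1/5))
           = Σ P(x) log₂(P(x)) + log₂(5)
           = log₂(5) - H(P)

H(P) = -Σ P(x) log₂(P(x)):
  -P(1)·log₂(P(1)) = -(0.1958)·log₂(0.1958) = 0.46063
  -P(2)·log₂(P(2)) = -(0.1202)·log₂(0.1202) = 0.36739
  -P(3)·log₂(P(3)) = -(0.2956)·log₂(0.2956) = 0.51975
  -P(4)·log₂(P(4)) = -(0.2377)·log₂(0.2377) = 0.49270
  -P(5)·log₂(P(5)) = -(0.1507)·log₂(0.1507) = 0.41145
H(P) = 0.46063 + 0.36739 + 0.51975 + 0.49270 + 0.41145 = 2.25192 bits

log₂(5) = 2.32193 bits

D_KL(P||U) = 2.32193 - 2.25192 = 0.07001 ≈ 0.0700 bits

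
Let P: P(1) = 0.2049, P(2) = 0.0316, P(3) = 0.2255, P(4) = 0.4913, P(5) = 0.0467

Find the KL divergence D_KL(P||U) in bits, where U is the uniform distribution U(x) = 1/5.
0.5011 bits

U(i) = 1/5 for all i

D_KL(P||U) = Σ P(x) log₂(P(x) / (1/5))
           = Σ P(x) log₂(P(x)) + log₂(5)
           = log₂(5) - H(P)

H(P) = -Σ P(x) log₂(P(x)):
  -P(1)·log₂(P(1)) = -(0.2049)·log₂(0.2049) = 0.46861
  -P(2)·log₂(P(2)) = -(0.0316)·log₂(0.0316) = 0.15749
  -P(3)·log₂(P(3)) = -(0.2255)·log₂(0.2255) = 0.48455
  -P(4)·log₂(P(4)) = -(0.4913)·log₂(0.4913) = 0.50374
  -P(5)·log₂(P(5)) = -(0.0467)·log₂(0.0467) = 0.20643
H(P) = 0.46861 + 0.15749 + 0.48455 + 0.50374 + 0.20643 = 1.82082 bits

log₂(5) = 2.32193 bits

D_KL(P||U) = 2.32193 - 1.82082 = 0.50111 ≈ 0.5011 bits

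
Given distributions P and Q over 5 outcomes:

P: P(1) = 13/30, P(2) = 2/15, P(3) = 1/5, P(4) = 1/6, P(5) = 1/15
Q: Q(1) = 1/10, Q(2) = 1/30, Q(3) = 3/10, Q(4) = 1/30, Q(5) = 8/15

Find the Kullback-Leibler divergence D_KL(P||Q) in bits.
1.2534 bits

D_KL(P||Q) = Σ P(x) log₂(P(x)/Q(x))

Computing term by term:
  P(1)·log₂(P(1)/Q(1)) = (13/30)·log₂((13/30)/(1/10)) = 0.91671
  P(2)·log₂(P(2)/Q(2)) = (2/15)·log₂((2/15)/(1/30)) = 0.26667
  P(3)·log₂(P(3)/Q(3)) = (1/5)·log₂((1/5)/(3/10)) = -0.11699
  P(4)·log₂(P(4)/Q(4)) = (1/6)·log₂((1/6)/(1/30)) = 0.38699
  P(5)·log₂(P(5)/Q(5)) = (1/15)·log₂((1/15)/(8/15)) = -0.20000

D_KL(P||Q) = 0.91671 + 0.26667 - 0.11699 + 0.38699 - 0.20000 = 1.25338 ≈ 1.2534 bits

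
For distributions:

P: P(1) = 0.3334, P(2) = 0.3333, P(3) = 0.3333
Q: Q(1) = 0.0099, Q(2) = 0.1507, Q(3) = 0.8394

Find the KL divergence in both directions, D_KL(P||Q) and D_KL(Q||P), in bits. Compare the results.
D_KL(P||Q) = 1.6291 bits, D_KL(Q||P) = 0.8957 bits. D_KL(P||Q) is larger than D_KL(Q||P) by 0.7334 bits; the two directions differ.

D_KL(P||Q) = Σ P(x) log₂(P(x)/Q(x))

Computing term by term:
  P(1)·log₂(P(1)/Q(1)) = 0.3334·log₂(0.3334/0.0099) = 1.69157
  P(2)·log₂(P(2)/Q(2)) = 0.3333·log₂(0.3333/0.1507) = 0.38168
  P(3)·log₂(P(3)/Q(3)) = 0.3333·log₂(0.3333/0.8394) = -0.44413

D_KL(P||Q) = 1.69157 + 0.38168 - 0.44413 = 1.62912 ≈ 1.6291 bits

D_KL(Q||P) = Σ Q(x) log₂(Q(x)/P(x))

Computing term by term:
  Q(1)·log₂(Q(1)/P(1)) = 0.0099·log₂(0.0099/0.3334) = -0.05023
  Q(2)·log₂(Q(2)/P(2)) = 0.1507·log₂(0.1507/0.3333) = -0.17257
  Q(3)·log₂(Q(3)/P(3)) = 0.8394·log₂(0.8394/0.3333) = 1.11853

D_KL(Q||P) = -0.05023 - 0.17257 + 1.11853 = 0.89573 ≈ 0.8957 bits

These are NOT equal (difference: 0.7334 bits). KL divergence is asymmetric: D_KL(P||Q) ≠ D_KL(Q||P) in general.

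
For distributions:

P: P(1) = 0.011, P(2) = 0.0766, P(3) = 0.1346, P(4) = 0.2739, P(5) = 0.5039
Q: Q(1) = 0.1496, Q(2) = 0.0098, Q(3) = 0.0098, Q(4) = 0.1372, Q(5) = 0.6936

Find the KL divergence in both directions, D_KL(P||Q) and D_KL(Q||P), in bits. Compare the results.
D_KL(P||Q) = 0.7355 bits, D_KL(Q||P) = 0.6801 bits. D_KL(P||Q) is larger than D_KL(Q||P) by 0.0554 bits; the two directions differ.

D_KL(P||Q) = Σ P(x) log₂(P(x)/Q(x))

Computing term by term:
  P(1)·log₂(P(1)/Q(1)) = 0.011·log₂(0.011/0.1496) = -0.04142
  P(2)·log₂(P(2)/Q(2)) = 0.0766·log₂(0.0766/0.0098) = 0.22723
  P(3)·log₂(P(3)/Q(3)) = 0.1346·log₂(0.1346/0.0098) = 0.50875
  P(4)·log₂(P(4)/Q(4)) = 0.2739·log₂(0.2739/0.1372) = 0.27318
  P(5)·log₂(P(5)/Q(5)) = 0.5039·log₂(0.5039/0.6936) = -0.23228

D_KL(P||Q) = -0.04142 + 0.22723 + 0.50875 + 0.27318 - 0.23228 = 0.73546 ≈ 0.7355 bits

D_KL(Q||P) = Σ Q(x) log₂(Q(x)/P(x))

Computing term by term:
  Q(1)·log₂(Q(1)/P(1)) = 0.1496·log₂(0.1496/0.011) = 0.56332
  Q(2)·log₂(Q(2)/P(2)) = 0.0098·log₂(0.0098/0.0766) = -0.02907
  Q(3)·log₂(Q(3)/P(3)) = 0.0098·log₂(0.0098/0.1346) = -0.03704
  Q(4)·log₂(Q(4)/P(4)) = 0.1372·log₂(0.1372/0.2739) = -0.13684
  Q(5)·log₂(Q(5)/P(5)) = 0.6936·log₂(0.6936/0.5039) = 0.31973

D_KL(Q||P) = 0.56332 - 0.02907 - 0.03704 - 0.13684 + 0.31973 = 0.68010 ≈ 0.6801 bits

These are NOT equal (difference: 0.0554 bits). KL divergence is asymmetric: D_KL(P||Q) ≠ D_KL(Q||P) in general.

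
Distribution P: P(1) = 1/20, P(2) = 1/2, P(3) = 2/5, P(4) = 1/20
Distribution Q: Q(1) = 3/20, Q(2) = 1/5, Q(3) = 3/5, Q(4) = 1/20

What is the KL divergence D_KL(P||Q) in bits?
0.3477 bits

D_KL(P||Q) = Σ P(x) log₂(P(x)/Q(x))

Computing term by term:
  P(1)·log₂(P(1)/Q(1)) = (1/20)·log₂((1/20)/(3/20)) = -0.07925
  P(2)·log₂(P(2)/Q(2)) = (1/2)·log₂((1/2)/(1/5)) = 0.66096
  P(3)·log₂(P(3)/Q(3)) = (2/5)·log₂((2/5)/(3/5)) = -0.23399
  P(4)·log₂(P(4)/Q(4)) = (1/20)·log₂((1/20)/(1/20)) = 0.00000

D_KL(P||Q) = -0.07925 + 0.66096 - 0.23399 + 0.00000 = 0.34772 ≈ 0.3477 bits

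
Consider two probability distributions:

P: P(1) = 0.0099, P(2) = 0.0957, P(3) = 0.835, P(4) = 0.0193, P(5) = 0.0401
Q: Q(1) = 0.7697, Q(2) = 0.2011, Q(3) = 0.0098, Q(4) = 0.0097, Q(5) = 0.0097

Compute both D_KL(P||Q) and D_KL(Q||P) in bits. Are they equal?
D_KL(P||Q) = 5.2913 bits, D_KL(Q||P) = 4.9574 bits. No, they are not equal.

D_KL(P||Q) = Σ P(x) log₂(P(x)/Q(x))

Computing term by term:
  P(1)·log₂(P(1)/Q(1)) = 0.0099·log₂(0.0099/0.7697) = -0.06218
  P(2)·log₂(P(2)/Q(2)) = 0.0957·log₂(0.0957/0.2011) = -0.10253
  P(3)·log₂(P(3)/Q(3)) = 0.835·log₂(0.835/0.0098) = 5.35473
  P(4)·log₂(P(4)/Q(4)) = 0.0193·log₂(0.0193/0.0097) = 0.01916
  P(5)·log₂(P(5)/Q(5)) = 0.0401·log₂(0.0401/0.0097) = 0.08211

D_KL(P||Q) = -0.06218 - 0.10253 + 5.35473 + 0.01916 + 0.08211 = 5.29129 ≈ 5.2913 bits

D_KL(Q||P) = Σ Q(x) log₂(Q(x)/P(x))

Computing term by term:
  Q(1)·log₂(Q(1)/P(1)) = 0.7697·log₂(0.7697/0.0099) = 4.83427
  Q(2)·log₂(Q(2)/P(2)) = 0.2011·log₂(0.2011/0.0957) = 0.21544
  Q(3)·log₂(Q(3)/P(3)) = 0.0098·log₂(0.0098/0.835) = -0.06285
  Q(4)·log₂(Q(4)/P(4)) = 0.0097·log₂(0.0097/0.0193) = -0.00963
  Q(5)·log₂(Q(5)/P(5)) = 0.0097·log₂(0.0097/0.0401) = -0.01986

D_KL(Q||P) = 4.83427 + 0.21544 - 0.06285 - 0.00963 - 0.01986 = 4.95737 ≈ 4.9574 bits

These are NOT equal (difference: 0.3339 bits). KL divergence is asymmetric: D_KL(P||Q) ≠ D_KL(Q||P) in general.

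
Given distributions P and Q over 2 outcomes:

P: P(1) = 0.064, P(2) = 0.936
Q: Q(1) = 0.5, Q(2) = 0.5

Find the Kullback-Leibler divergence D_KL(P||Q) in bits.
0.6569 bits

D_KL(P||Q) = Σ P(x) log₂(P(x)/Q(x))

Computing term by term:
  P(1)·log₂(P(1)/Q(1)) = 0.064·log₂(0.064/0.5) = -0.18981
  P(2)·log₂(P(2)/Q(2)) = 0.936·log₂(0.936/0.5) = 0.84669

D_KL(P||Q) = -0.18981 + 0.84669 = 0.65688 ≈ 0.6569 bits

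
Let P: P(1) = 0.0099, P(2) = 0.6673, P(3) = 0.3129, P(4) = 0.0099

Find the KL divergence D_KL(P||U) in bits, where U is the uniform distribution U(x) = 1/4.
0.9542 bits

U(i) = 1/4 for all i

D_KL(P||U) = Σ P(x) log₂(P(x) / (1/4))
           = Σ P(x) log₂(P(x)) + log₂(4)
           = log₂(4) - H(P)

H(P) = -Σ P(x) log₂(P(x)):
  -P(1)·log₂(P(1)) = -(0.0099)·log₂(0.0099) = 0.06592
  -P(2)·log₂(P(2)) = -(0.6673)·log₂(0.6673) = 0.38943
  -P(3)·log₂(P(3)) = -(0.3129)·log₂(0.3129) = 0.52449
  -P(4)·log₂(P(4)) = -(0.0099)·log₂(0.0099) = 0.06592
H(P) = 0.06592 + 0.38943 + 0.52449 + 0.06592 = 1.04576 bits

log₂(4) = 2.00000 bits

D_KL(P||U) = 2.00000 - 1.04576 = 0.95424 ≈ 0.9542 bits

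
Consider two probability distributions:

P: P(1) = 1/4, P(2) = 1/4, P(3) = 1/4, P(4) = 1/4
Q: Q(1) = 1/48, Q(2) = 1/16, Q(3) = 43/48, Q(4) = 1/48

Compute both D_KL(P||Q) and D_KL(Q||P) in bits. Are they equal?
D_KL(P||Q) = 1.8322 bits, D_KL(Q||P) = 1.3751 bits. No, they are not equal.

D_KL(P||Q) = Σ P(x) log₂(P(x)/Q(x))

Computing term by term:
  P(1)·log₂(P(1)/Q(1)) = (1/4)·log₂((1/4)/(1/48)) = 0.89624
  P(2)·log₂(P(2)/Q(2)) = (1/4)·log₂((1/4)/(1/16)) = 0.50000
  P(3)·log₂(P(3)/Q(3)) = (1/4)·log₂((1/4)/(43/48)) = -0.46033
  P(4)·log₂(P(4)/Q(4)) = (1/4)·log₂((1/4)/(1/48)) = 0.89624

D_KL(P||Q) = 0.89624 + 0.50000 - 0.46033 + 0.89624 = 1.83215 ≈ 1.8322 bits

D_KL(Q||P) = Σ Q(x) log₂(Q(x)/P(x))

Computing term by term:
  Q(1)·log₂(Q(1)/P(1)) = (1/48)·log₂((1/48)/(1/4)) = -0.07469
  Q(2)·log₂(Q(2)/P(2)) = (1/16)·log₂((1/16)/(1/4)) = -0.12500
  Q(3)·log₂(Q(3)/P(3)) = (43/48)·log₂((43/48)/(1/4)) = 1.64950
  Q(4)·log₂(Q(4)/P(4)) = (1/48)·log₂((1/48)/(1/4)) = -0.07469

D_KL(Q||P) = -0.07469 - 0.12500 + 1.64950 - 0.07469 = 1.37512 ≈ 1.3751 bits

These are NOT equal (difference: 0.4571 bits). KL divergence is asymmetric: D_KL(P||Q) ≠ D_KL(Q||P) in general.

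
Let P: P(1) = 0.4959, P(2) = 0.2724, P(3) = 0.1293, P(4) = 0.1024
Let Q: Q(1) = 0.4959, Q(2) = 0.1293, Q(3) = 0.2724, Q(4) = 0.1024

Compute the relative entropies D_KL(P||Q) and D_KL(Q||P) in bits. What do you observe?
D_KL(P||Q) = 0.1538 bits, D_KL(Q||P) = 0.1538 bits. The two directions give the same value here, because Q is a self-inverse relabeling of P; in general KL divergence is asymmetric.

D_KL(P||Q) = Σ P(x) log₂(P(x)/Q(x))

Computing term by term:
  P(1)·log₂(P(1)/Q(1)) = 0.4959·log₂(0.4959/0.4959) = 0.00000
  P(2)·log₂(P(2)/Q(2)) = 0.2724·log₂(0.2724/0.1293) = 0.29283
  P(3)·log₂(P(3)/Q(3)) = 0.1293·log₂(0.1293/0.2724) = -0.13900
  P(4)·log₂(P(4)/Q(4)) = 0.1024·log₂(0.1024/0.1024) = 0.00000

D_KL(P||Q) = 0.00000 + 0.29283 - 0.13900 + 0.00000 = 0.15383 ≈ 0.1538 bits

D_KL(Q||P) = Σ Q(x) log₂(Q(x)/P(x))

Computing term by term:
  Q(1)·log₂(Q(1)/P(1)) = 0.4959·log₂(0.4959/0.4959) = 0.00000
  Q(2)·log₂(Q(2)/P(2)) = 0.1293·log₂(0.1293/0.2724) = -0.13900
  Q(3)·log₂(Q(3)/P(3)) = 0.2724·log₂(0.2724/0.1293) = 0.29283
  Q(4)·log₂(Q(4)/P(4)) = 0.1024·log₂(0.1024/0.1024) = 0.00000

D_KL(Q||P) = 0.00000 - 0.13900 + 0.29283 + 0.00000 = 0.15383 ≈ 0.1538 bits

These ARE equal here. Q is P with outcomes relabeled (Q(2) = P(3), Q(3) = P(2)) by a relabeling that is its own inverse, so the two sums contain exactly the same terms in a different order. This is a special case — KL divergence is not symmetric in general: D_KL(P||Q) ≠ D_KL(Q||P) for most P, Q.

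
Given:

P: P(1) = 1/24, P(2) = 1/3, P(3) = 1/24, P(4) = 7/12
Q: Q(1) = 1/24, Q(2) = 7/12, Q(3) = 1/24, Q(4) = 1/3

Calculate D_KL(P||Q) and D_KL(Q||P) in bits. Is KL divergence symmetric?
D_KL(P||Q) = 0.2018 bits, D_KL(Q||P) = 0.2018 bits. The two values coincide for this particular pair, but no — KL divergence is not symmetric in general.

D_KL(P||Q) = Σ P(x) log₂(P(x)/Q(x))

Computing term by term:
  P(1)·log₂(P(1)/Q(1)) = (1/24)·log₂((1/24)/(1/24)) = 0.00000
  P(2)·log₂(P(2)/Q(2)) = (1/3)·log₂((1/3)/(7/12)) = -0.26912
  P(3)·log₂(P(3)/Q(3)) = (1/24)·log₂((1/24)/(1/24)) = 0.00000
  P(4)·log₂(P(4)/Q(4)) = (7/12)·log₂((7/12)/(1/3)) = 0.47096

D_KL(P||Q) = 0.00000 - 0.26912 + 0.00000 + 0.47096 = 0.20184 ≈ 0.2018 bits

D_KL(Q||P) = Σ Q(x) log₂(Q(x)/P(x))

Computing term by term:
  Q(1)·log₂(Q(1)/P(1)) = (1/24)·log₂((1/24)/(1/24)) = 0.00000
  Q(2)·log₂(Q(2)/P(2)) = (7/12)·log₂((7/12)/(1/3)) = 0.47096
  Q(3)·log₂(Q(3)/P(3)) = (1/24)·log₂((1/24)/(1/24)) = 0.00000
  Q(4)·log₂(Q(4)/P(4)) = (1/3)·log₂((1/3)/(7/12)) = -0.26912

D_KL(Q||P) = 0.00000 + 0.47096 + 0.00000 - 0.26912 = 0.20184 ≈ 0.2018 bits

These ARE equal here. Q is P with outcomes relabeled (Q(1) = P(3), Q(2) = P(4), Q(3) = P(1), Q(4) = P(2)) by a relabeling that is its own inverse, so the two sums contain exactly the same terms in a different order. This is a special case — KL divergence is not symmetric in general: D_KL(P||Q) ≠ D_KL(Q||P) for most P, Q.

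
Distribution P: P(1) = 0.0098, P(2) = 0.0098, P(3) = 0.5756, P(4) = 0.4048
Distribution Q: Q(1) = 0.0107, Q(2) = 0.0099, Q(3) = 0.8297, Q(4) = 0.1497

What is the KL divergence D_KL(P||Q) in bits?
0.2759 bits

D_KL(P||Q) = Σ P(x) log₂(P(x)/Q(x))

Computing term by term:
  P(1)·log₂(P(1)/Q(1)) = 0.0098·log₂(0.0098/0.0107) = -0.00124
  P(2)·log₂(P(2)/Q(2)) = 0.0098·log₂(0.0098/0.0099) = -0.00014
  P(3)·log₂(P(3)/Q(3)) = 0.5756·log₂(0.5756/0.8297) = -0.30364
  P(4)·log₂(P(4)/Q(4)) = 0.4048·log₂(0.4048/0.1497) = 0.58094

D_KL(P||Q) = -0.00124 - 0.00014 - 0.30364 + 0.58094 = 0.27592 ≈ 0.2759 bits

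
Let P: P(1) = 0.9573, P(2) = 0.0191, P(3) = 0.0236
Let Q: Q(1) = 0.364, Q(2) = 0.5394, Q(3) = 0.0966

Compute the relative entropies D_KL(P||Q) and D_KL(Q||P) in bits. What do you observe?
D_KL(P||Q) = 1.1954 bits, D_KL(Q||P) = 2.2884 bits. The two directions give different values (D_KL(Q||P) exceeds D_KL(P||Q) by 1.0930 bits): KL divergence is asymmetric.

D_KL(P||Q) = Σ P(x) log₂(P(x)/Q(x))

Computing term by term:
  P(1)·log₂(P(1)/Q(1)) = 0.9573·log₂(0.9573/0.364) = 1.33546
  P(2)·log₂(P(2)/Q(2)) = 0.0191·log₂(0.0191/0.5394) = -0.09206
  P(3)·log₂(P(3)/Q(3)) = 0.0236·log₂(0.0236/0.0966) = -0.04798

D_KL(P||Q) = 1.33546 - 0.09206 - 0.04798 = 1.19542 ≈ 1.1954 bits

D_KL(Q||P) = Σ Q(x) log₂(Q(x)/P(x))

Computing term by term:
  Q(1)·log₂(Q(1)/P(1)) = 0.364·log₂(0.364/0.9573) = -0.50779
  Q(2)·log₂(Q(2)/P(2)) = 0.5394·log₂(0.5394/0.0191) = 2.59975
  Q(3)·log₂(Q(3)/P(3)) = 0.0966·log₂(0.0966/0.0236) = 0.19641

D_KL(Q||P) = -0.50779 + 2.59975 + 0.19641 = 2.28837 ≈ 2.2884 bits

These are NOT equal (difference: 1.0930 bits). KL divergence is asymmetric: D_KL(P||Q) ≠ D_KL(Q||P) in general.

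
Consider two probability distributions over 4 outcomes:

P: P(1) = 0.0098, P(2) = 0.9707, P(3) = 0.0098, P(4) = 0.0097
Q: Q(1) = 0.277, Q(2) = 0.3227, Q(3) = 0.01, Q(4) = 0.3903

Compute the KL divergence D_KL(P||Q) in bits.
1.4430 bits

D_KL(P||Q) = Σ P(x) log₂(P(x)/Q(x))

Computing term by term:
  P(1)·log₂(P(1)/Q(1)) = 0.0098·log₂(0.0098/0.277) = -0.04725
  P(2)·log₂(P(2)/Q(2)) = 0.9707·log₂(0.9707/0.3227) = 1.54228
  P(3)·log₂(P(3)/Q(3)) = 0.0098·log₂(0.0098/0.01) = -0.00029
  P(4)·log₂(P(4)/Q(4)) = 0.0097·log₂(0.0097/0.3903) = -0.05171

D_KL(P||Q) = -0.04725 + 1.54228 - 0.00029 - 0.05171 = 1.44303 ≈ 1.4430 bits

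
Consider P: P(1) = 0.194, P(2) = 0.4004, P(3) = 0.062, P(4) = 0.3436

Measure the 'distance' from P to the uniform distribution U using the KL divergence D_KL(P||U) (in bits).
0.2340 bits

U(i) = 1/4 for all i

D_KL(P||U) = Σ P(x) log₂(P(x) / (1/4))
           = Σ P(x) log₂(P(x)) + log₂(4)
           = log₂(4) - H(P)

H(P) = -Σ P(x) log₂(P(x)):
  -P(1)·log₂(P(1)) = -(0.194)·log₂(0.194) = 0.45898
  -P(2)·log₂(P(2)) = -(0.4004)·log₂(0.4004) = 0.52872
  -P(3)·log₂(P(3)) = -(0.062)·log₂(0.062) = 0.24872
  -P(4)·log₂(P(4)) = -(0.3436)·log₂(0.3436) = 0.52956
H(P) = 0.45898 + 0.52872 + 0.24872 + 0.52956 = 1.76598 bits

log₂(4) = 2.00000 bits

D_KL(P||U) = 2.00000 - 1.76598 = 0.23402 ≈ 0.2340 bits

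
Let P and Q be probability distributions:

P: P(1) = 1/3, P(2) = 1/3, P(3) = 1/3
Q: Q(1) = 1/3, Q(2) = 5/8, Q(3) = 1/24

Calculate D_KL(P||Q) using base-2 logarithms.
0.6977 bits

D_KL(P||Q) = Σ P(x) log₂(P(x)/Q(x))

Computing term by term:
  P(1)·log₂(P(1)/Q(1)) = (1/3)·log₂((1/3)/(1/3)) = 0.00000
  P(2)·log₂(P(2)/Q(2)) = (1/3)·log₂((1/3)/(5/8)) = -0.30230
  P(3)·log₂(P(3)/Q(3)) = (1/3)·log₂((1/3)/(1/24)) = 1.00000

D_KL(P||Q) = 0.00000 - 0.30230 + 1.00000 = 0.69770 ≈ 0.6977 bits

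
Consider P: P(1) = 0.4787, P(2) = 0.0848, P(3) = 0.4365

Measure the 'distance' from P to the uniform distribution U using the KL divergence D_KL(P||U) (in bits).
0.2523 bits

U(i) = 1/3 for all i

D_KL(P||U) = Σ P(x) log₂(P(x) / (1/3))
           = Σ P(x) log₂(P(x)) + log₂(3)
           = log₂(3) - H(P)

H(P) = -Σ P(x) log₂(P(x)):
  -P(1)·log₂(P(1)) = -(0.4787)·log₂(0.4787) = 0.50877
  -P(2)·log₂(P(2)) = -(0.0848)·log₂(0.0848) = 0.30187
  -P(3)·log₂(P(3)) = -(0.4365)·log₂(0.4365) = 0.52203
H(P) = 0.50877 + 0.30187 + 0.52203 = 1.33267 bits

log₂(3) = 1.58496 bits

D_KL(P||U) = 1.58496 - 1.33267 = 0.25229 ≈ 0.2523 bits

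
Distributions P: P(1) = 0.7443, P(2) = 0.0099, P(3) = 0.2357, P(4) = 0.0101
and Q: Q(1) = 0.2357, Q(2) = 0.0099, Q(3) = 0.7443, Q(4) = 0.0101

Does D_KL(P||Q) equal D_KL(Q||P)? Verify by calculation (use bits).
D_KL(P||Q) = 0.8437 bits, D_KL(Q||P) = 0.8437 bits. Yes — for this pair D_KL(P||Q) = D_KL(Q||P).

D_KL(P||Q) = Σ P(x) log₂(P(x)/Q(x))

Computing term by term:
  P(1)·log₂(P(1)/Q(1)) = 0.7443·log₂(0.7443/0.2357) = 1.23474
  P(2)·log₂(P(2)/Q(2)) = 0.0099·log₂(0.0099/0.0099) = 0.00000
  P(3)·log₂(P(3)/Q(3)) = 0.2357·log₂(0.2357/0.7443) = -0.39101
  P(4)·log₂(P(4)/Q(4)) = 0.0101·log₂(0.0101/0.0101) = 0.00000

D_KL(P||Q) = 1.23474 + 0.00000 - 0.39101 + 0.00000 = 0.84373 ≈ 0.8437 bits

D_KL(Q||P) = Σ Q(x) log₂(Q(x)/P(x))

Computing term by term:
  Q(1)·log₂(Q(1)/P(1)) = 0.2357·log₂(0.2357/0.7443) = -0.39101
  Q(2)·log₂(Q(2)/P(2)) = 0.0099·log₂(0.0099/0.0099) = 0.00000
  Q(3)·log₂(Q(3)/P(3)) = 0.7443·log₂(0.7443/0.2357) = 1.23474
  Q(4)·log₂(Q(4)/P(4)) = 0.0101·log₂(0.0101/0.0101) = 0.00000

D_KL(Q||P) = -0.39101 + 0.00000 + 1.23474 + 0.00000 = 0.84373 ≈ 0.8437 bits

These ARE equal here. Q is P with outcomes relabeled (Q(1) = P(3), Q(3) = P(1)) by a relabeling that is its own inverse, so the two sums contain exactly the same terms in a different order. This is a special case — KL divergence is not symmetric in general: D_KL(P||Q) ≠ D_KL(Q||P) for most P, Q.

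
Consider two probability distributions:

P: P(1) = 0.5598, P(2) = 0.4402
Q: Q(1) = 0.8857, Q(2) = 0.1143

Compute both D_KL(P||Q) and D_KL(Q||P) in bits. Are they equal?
D_KL(P||Q) = 0.4858 bits, D_KL(Q||P) = 0.3639 bits. No, they are not equal.

D_KL(P||Q) = Σ P(x) log₂(P(x)/Q(x))

Computing term by term:
  P(1)·log₂(P(1)/Q(1)) = 0.5598·log₂(0.5598/0.8857) = -0.37054
  P(2)·log₂(P(2)/Q(2)) = 0.4402·log₂(0.4402/0.1143) = 0.85634

D_KL(P||Q) = -0.37054 + 0.85634 = 0.48580 ≈ 0.4858 bits

D_KL(Q||P) = Σ Q(x) log₂(Q(x)/P(x))

Computing term by term:
  Q(1)·log₂(Q(1)/P(1)) = 0.8857·log₂(0.8857/0.5598) = 0.58625
  Q(2)·log₂(Q(2)/P(2)) = 0.1143·log₂(0.1143/0.4402) = -0.22235

D_KL(Q||P) = 0.58625 - 0.22235 = 0.36390 ≈ 0.3639 bits

These are NOT equal (difference: 0.1219 bits). KL divergence is asymmetric: D_KL(P||Q) ≠ D_KL(Q||P) in general.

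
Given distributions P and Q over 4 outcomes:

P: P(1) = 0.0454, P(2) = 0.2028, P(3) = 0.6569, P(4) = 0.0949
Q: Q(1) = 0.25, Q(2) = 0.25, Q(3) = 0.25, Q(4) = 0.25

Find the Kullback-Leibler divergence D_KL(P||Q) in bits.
0.6100 bits

D_KL(P||Q) = Σ P(x) log₂(P(x)/Q(x))

Computing term by term:
  P(1)·log₂(P(1)/Q(1)) = 0.0454·log₂(0.0454/0.25) = -0.11174
  P(2)·log₂(P(2)/Q(2)) = 0.2028·log₂(0.2028/0.25) = -0.06122
  P(3)·log₂(P(3)/Q(3)) = 0.6569·log₂(0.6569/0.25) = 0.91555
  P(4)·log₂(P(4)/Q(4)) = 0.0949·log₂(0.0949/0.25) = -0.13262

D_KL(P||Q) = -0.11174 - 0.06122 + 0.91555 - 0.13262 = 0.60997 ≈ 0.6100 bits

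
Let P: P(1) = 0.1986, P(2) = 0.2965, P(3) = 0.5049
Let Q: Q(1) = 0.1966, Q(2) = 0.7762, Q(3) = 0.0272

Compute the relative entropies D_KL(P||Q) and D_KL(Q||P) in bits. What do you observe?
D_KL(P||Q) = 1.7191 bits, D_KL(Q||P) = 0.9602 bits. The two directions give different values (D_KL(P||Q) exceeds D_KL(Q||P) by 0.7589 bits): KL divergence is asymmetric.

D_KL(P||Q) = Σ P(x) log₂(P(x)/Q(x))

Computing term by term:
  P(1)·log₂(P(1)/Q(1)) = 0.1986·log₂(0.1986/0.1966) = 0.00290
  P(2)·log₂(P(2)/Q(2)) = 0.2965·log₂(0.2965/0.7762) = -0.41166
  P(3)·log₂(P(3)/Q(3)) = 0.5049·log₂(0.5049/0.0272) = 2.12781

D_KL(P||Q) = 0.00290 - 0.41166 + 2.12781 = 1.71905 ≈ 1.7191 bits

D_KL(Q||P) = Σ Q(x) log₂(Q(x)/P(x))

Computing term by term:
  Q(1)·log₂(Q(1)/P(1)) = 0.1966·log₂(0.1966/0.1986) = -0.00287
  Q(2)·log₂(Q(2)/P(2)) = 0.7762·log₂(0.7762/0.2965) = 1.07767
  Q(3)·log₂(Q(3)/P(3)) = 0.0272·log₂(0.0272/0.5049) = -0.11463

D_KL(Q||P) = -0.00287 + 1.07767 - 0.11463 = 0.96017 ≈ 0.9602 bits

These are NOT equal (difference: 0.7589 bits). KL divergence is asymmetric: D_KL(P||Q) ≠ D_KL(Q||P) in general.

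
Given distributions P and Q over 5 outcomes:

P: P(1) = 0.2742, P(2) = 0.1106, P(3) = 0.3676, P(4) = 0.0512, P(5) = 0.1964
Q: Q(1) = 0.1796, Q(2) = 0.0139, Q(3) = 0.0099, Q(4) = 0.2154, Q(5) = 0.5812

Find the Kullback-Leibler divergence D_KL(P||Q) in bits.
2.0017 bits

D_KL(P||Q) = Σ P(x) log₂(P(x)/Q(x))

Computing term by term:
  P(1)·log₂(P(1)/Q(1)) = 0.2742·log₂(0.2742/0.1796) = 0.16738
  P(2)·log₂(P(2)/Q(2)) = 0.1106·log₂(0.1106/0.0139) = 0.33094
  P(3)·log₂(P(3)/Q(3)) = 0.3676·log₂(0.3676/0.0099) = 1.91687
  P(4)·log₂(P(4)/Q(4)) = 0.0512·log₂(0.0512/0.2154) = -0.10613
  P(5)·log₂(P(5)/Q(5)) = 0.1964·log₂(0.1964/0.5812) = -0.30741

D_KL(P||Q) = 0.16738 + 0.33094 + 1.91687 - 0.10613 - 0.30741 = 2.00165 ≈ 2.0017 bits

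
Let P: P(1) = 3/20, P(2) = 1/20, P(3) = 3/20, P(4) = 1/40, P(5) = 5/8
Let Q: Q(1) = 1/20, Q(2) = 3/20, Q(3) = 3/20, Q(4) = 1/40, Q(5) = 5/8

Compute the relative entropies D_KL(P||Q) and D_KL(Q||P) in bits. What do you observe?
D_KL(P||Q) = 0.1585 bits, D_KL(Q||P) = 0.1585 bits. The two directions give the same value here, because Q is a self-inverse relabeling of P; in general KL divergence is asymmetric.

D_KL(P||Q) = Σ P(x) log₂(P(x)/Q(x))

Computing term by term:
  P(1)·log₂(P(1)/Q(1)) = (3/20)·log₂((3/20)/(1/20)) = 0.23774
  P(2)·log₂(P(2)/Q(2)) = (1/20)·log₂((1/20)/(3/20)) = -0.07925
  P(3)·log₂(P(3)/Q(3)) = (3/20)·log₂((3/20)/(3/20)) = 0.00000
  P(4)·log₂(P(4)/Q(4)) = (1/40)·log₂((1/40)/(1/40)) = 0.00000
  P(5)·log₂(P(5)/Q(5)) = (5/8)·log₂((5/8)/(5/8)) = 0.00000

D_KL(P||Q) = 0.23774 - 0.07925 + 0.00000 + 0.00000 + 0.00000 = 0.15849 ≈ 0.1585 bits

D_KL(Q||P) = Σ Q(x) log₂(Q(x)/P(x))

Computing term by term:
  Q(1)·log₂(Q(1)/P(1)) = (1/20)·log₂((1/20)/(3/20)) = -0.07925
  Q(2)·log₂(Q(2)/P(2)) = (3/20)·log₂((3/20)/(1/20)) = 0.23774
  Q(3)·log₂(Q(3)/P(3)) = (3/20)·log₂((3/20)/(3/20)) = 0.00000
  Q(4)·log₂(Q(4)/P(4)) = (1/40)·log₂((1/40)/(1/40)) = 0.00000
  Q(5)·log₂(Q(5)/P(5)) = (5/8)·log₂((5/8)/(5/8)) = 0.00000

D_KL(Q||P) = -0.07925 + 0.23774 + 0.00000 + 0.00000 + 0.00000 = 0.15849 ≈ 0.1585 bits

These ARE equal here. Q is P with outcomes relabeled (Q(1) = P(2), Q(2) = P(1)) by a relabeling that is its own inverse, so the two sums contain exactly the same terms in a different order. This is a special case — KL divergence is not symmetric in general: D_KL(P||Q) ≠ D_KL(Q||P) for most P, Q.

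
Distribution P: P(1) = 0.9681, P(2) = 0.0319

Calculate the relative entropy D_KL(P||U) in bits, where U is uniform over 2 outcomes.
0.7962 bits

U(i) = 1/2 for all i

D_KL(P||U) = Σ P(x) log₂(P(x) / (1/2))
           = Σ P(x) log₂(P(x)) + log₂(2)
           = log₂(2) - H(P)

H(P) = -Σ P(x) log₂(P(x)):
  -P(1)·log₂(P(1)) = -(0.9681)·log₂(0.9681) = 0.04528
  -P(2)·log₂(P(2)) = -(0.0319)·log₂(0.0319) = 0.15855
H(P) = 0.04528 + 0.15855 = 0.20383 bits

log₂(2) = 1.00000 bits

D_KL(P||U) = 1.00000 - 0.20383 = 0.79617 ≈ 0.7962 bits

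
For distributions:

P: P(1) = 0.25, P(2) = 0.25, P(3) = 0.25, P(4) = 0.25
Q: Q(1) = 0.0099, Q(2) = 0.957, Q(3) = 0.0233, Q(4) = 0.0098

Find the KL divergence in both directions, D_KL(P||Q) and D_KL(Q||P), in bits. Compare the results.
D_KL(P||Q) = 2.7046 bits, D_KL(Q||P) = 1.6816 bits. D_KL(P||Q) is larger than D_KL(Q||P) by 1.0230 bits; the two directions differ.

D_KL(P||Q) = Σ P(x) log₂(P(x)/Q(x))

Computing term by term:
  P(1)·log₂(P(1)/Q(1)) = 0.25·log₂(0.25/0.0099) = 1.16459
  P(2)·log₂(P(2)/Q(2)) = 0.25·log₂(0.25/0.957) = -0.48415
  P(3)·log₂(P(3)/Q(3)) = 0.25·log₂(0.25/0.0233) = 0.85588
  P(4)·log₂(P(4)/Q(4)) = 0.25·log₂(0.25/0.0098) = 1.16825

D_KL(P||Q) = 1.16459 - 0.48415 + 0.85588 + 1.16825 = 2.70457 ≈ 2.7046 bits

D_KL(Q||P) = Σ Q(x) log₂(Q(x)/P(x))

Computing term by term:
  Q(1)·log₂(Q(1)/P(1)) = 0.0099·log₂(0.0099/0.25) = -0.04612
  Q(2)·log₂(Q(2)/P(2)) = 0.957·log₂(0.957/0.25) = 1.85332
  Q(3)·log₂(Q(3)/P(3)) = 0.0233·log₂(0.0233/0.25) = -0.07977
  Q(4)·log₂(Q(4)/P(4)) = 0.0098·log₂(0.0098/0.25) = -0.04580

D_KL(Q||P) = -0.04612 + 1.85332 - 0.07977 - 0.04580 = 1.68163 ≈ 1.6816 bits

These are NOT equal (difference: 1.0230 bits). KL divergence is asymmetric: D_KL(P||Q) ≠ D_KL(Q||P) in general.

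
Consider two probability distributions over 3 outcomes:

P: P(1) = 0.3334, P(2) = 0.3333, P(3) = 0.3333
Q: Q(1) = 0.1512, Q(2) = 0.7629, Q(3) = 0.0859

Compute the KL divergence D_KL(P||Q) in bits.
0.6341 bits

D_KL(P||Q) = Σ P(x) log₂(P(x)/Q(x))

Computing term by term:
  P(1)·log₂(P(1)/Q(1)) = 0.3334·log₂(0.3334/0.1512) = 0.38034
  P(2)·log₂(P(2)/Q(2)) = 0.3333·log₂(0.3333/0.7629) = -0.39818
  P(3)·log₂(P(3)/Q(3)) = 0.3333·log₂(0.3333/0.0859) = 0.65197

D_KL(P||Q) = 0.38034 - 0.39818 + 0.65197 = 0.63413 ≈ 0.6341 bits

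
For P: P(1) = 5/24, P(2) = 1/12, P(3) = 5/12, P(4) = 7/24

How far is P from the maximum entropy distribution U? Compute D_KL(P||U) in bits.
0.1851 bits

U(i) = 1/4 for all i

D_KL(P||U) = Σ P(x) log₂(P(x) / (1/4))
           = Σ P(x) log₂(P(x)) + log₂(4)
           = log₂(4) - H(P)

H(P) = -Σ P(x) log₂(P(x)):
  -P(1)·log₂(P(1)) = -(5/24)·log₂(5/24) = 0.47147
  -P(2)·log₂(P(2)) = -(1/12)·log₂(1/12) = 0.29875
  -P(3)·log₂(P(3)) = -(5/12)·log₂(5/12) = 0.52626
  -P(4)·log₂(P(4)) = -(7/24)·log₂(7/24) = 0.51847
H(P) = 0.47147 + 0.29875 + 0.52626 + 0.51847 = 1.81495 bits

log₂(4) = 2.00000 bits

D_KL(P||U) = 2.00000 - 1.81495 = 0.18505 ≈ 0.1851 bits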